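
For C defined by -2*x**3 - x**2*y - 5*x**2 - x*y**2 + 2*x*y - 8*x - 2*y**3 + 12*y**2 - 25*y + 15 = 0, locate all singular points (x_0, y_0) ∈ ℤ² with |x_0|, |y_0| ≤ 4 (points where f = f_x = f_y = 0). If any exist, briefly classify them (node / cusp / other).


Singular points: {(-1, 2)}; classification: node.

Compute partial derivatives:
  f_x = -6*x**2 - 2*x*y - 10*x - y**2 + 2*y - 8.
  f_y = -x**2 - 2*x*y + 2*x - 6*y**2 + 24*y - 25.
Scan x_0 ∈ {−4, ..., 4}. For each x_0, f_y(x_0, y) is a polynomial in y; find its integer roots y ∈ {−4, ..., 4}, then test f_x and f at those candidates.
  x = -4: f_y(-4, y) = -6*y**2 + 32*y - 49; no integer root y with |y| ≤ 4.
  x = -3: f_y(-3, y) = -6*y**2 + 30*y - 40; no integer root y with |y| ≤ 4.
  x = -2: f_y(-2, y) = -6*y**2 + 28*y - 33; no integer root y with |y| ≤ 4.
  x = -1: f_y(-1, y) = -6*y**2 + 26*y - 28; vanishes at y ∈ {2}. (-1, 2): f_x = 0, f = 0 — SINGULAR.
  x = 0: f_y(0, y) = -6*y**2 + 24*y - 25; no integer root y with |y| ≤ 4.
  x = 1: f_y(1, y) = -6*y**2 + 22*y - 24; no integer root y with |y| ≤ 4.
  x = 2: f_y(2, y) = -6*y**2 + 20*y - 25; no integer root y with |y| ≤ 4.
  x = 3: f_y(3, y) = -6*y**2 + 18*y - 28; no integer root y with |y| ≤ 4.
  x = 4: f_y(4, y) = -6*y**2 + 16*y - 33; no integer root y with |y| ≤ 4.
Only singular point on the grid: (-1, 2).
Classify: substitute x = -1 + u, y = 2 + v and expand: f = -2*u**3 - u**2*v - u**2 - u*v**2 - 2*v**3 + v**2.
No constant or linear terms (consistent with a singular point). Quadratic part: -u**2 + v**2. Cubic part: -2*u**3 - u**2*v - u*v**2 - 2*v**3.
The quadratic part v**2 - u**2 = (v − u)(v + u) splits into two distinct linear factors, so there are two distinct tangent lines y − 2 = ±(x − -1) — this is a node (ordinary double point).
Classification: node.


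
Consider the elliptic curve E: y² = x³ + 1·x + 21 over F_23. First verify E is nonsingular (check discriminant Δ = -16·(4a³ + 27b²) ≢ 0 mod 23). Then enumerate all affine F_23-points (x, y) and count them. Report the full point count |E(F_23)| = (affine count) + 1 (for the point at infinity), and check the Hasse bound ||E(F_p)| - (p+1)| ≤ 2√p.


Affine points = {(1, 0), (2, 10), (2, 13), (5, 6), (5, 17), (6, 6), (6, 17), (7, 7), (7, 16), (8, 9), (8, 14), (9, 0), (11, 11), (11, 12), (12, 6), (12, 17), (13, 0), (16, 4), (16, 19), (17, 11), (17, 12), (18, 11), (18, 12)}; affine count = 23; |E(F_23)| = 24.

Discriminant check: Δ ∝ 4a³ + 27b² = 4·1³ + 27·21² = 4·1 + 27·441 ≡ 20 (mod 23). Nonzero ⇒ E is nonsingular.
For each x ∈ F_23, compute rhs = x³ + 1·x + 21 mod 23, then count y ∈ F_23 with y² ≡ rhs.
  x = 0: rhs = 21, matching y values: none (0 points).
  x = 1: rhs = 0, matching y values: 0 (1 points).
  x = 2: rhs = 8, matching y values: 10, 13 (2 points).
  x = 3: rhs = 5, matching y values: none (0 points).
  x = 4: rhs = 20, matching y values: none (0 points).
  x = 5: rhs = 13, matching y values: 6, 17 (2 points).
  x = 6: rhs = 13, matching y values: 6, 17 (2 points).
  x = 7: rhs = 3, matching y values: 7, 16 (2 points).
  x = 8: rhs = 12, matching y values: 9, 14 (2 points).
  x = 9: rhs = 0, matching y values: 0 (1 points).
  x = 10: rhs = 19, matching y values: none (0 points).
  x = 11: rhs = 6, matching y values: 11, 12 (2 points).
  x = 12: rhs = 13, matching y values: 6, 17 (2 points).
  x = 13: rhs = 0, matching y values: 0 (1 points).
  x = 14: rhs = 19, matching y values: none (0 points).
  x = 15: rhs = 7, matching y values: none (0 points).
  x = 16: rhs = 16, matching y values: 4, 19 (2 points).
  x = 17: rhs = 6, matching y values: 11, 12 (2 points).
  x = 18: rhs = 6, matching y values: 11, 12 (2 points).
  x = 19: rhs = 22, matching y values: none (0 points).
  x = 20: rhs = 14, matching y values: none (0 points).
  x = 21: rhs = 11, matching y values: none (0 points).
  x = 22: rhs = 19, matching y values: none (0 points).
Total affine count: 23.
Full point count |E(F_23)| = 23 + 1 = 24.
Hasse bound: |24 − (23+1)| = |0| = 0 ≤ 2√23 ≈ 9.5917 ✓.


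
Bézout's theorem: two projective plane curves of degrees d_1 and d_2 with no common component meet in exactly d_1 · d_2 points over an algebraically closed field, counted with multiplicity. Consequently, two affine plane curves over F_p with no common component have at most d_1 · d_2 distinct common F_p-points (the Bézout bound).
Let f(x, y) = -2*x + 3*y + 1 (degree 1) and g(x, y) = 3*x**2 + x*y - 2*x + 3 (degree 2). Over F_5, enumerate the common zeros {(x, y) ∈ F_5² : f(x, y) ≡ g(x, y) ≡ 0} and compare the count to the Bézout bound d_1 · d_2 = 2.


Common zeros: ∅; count = 0; Bézout bound = 2.

deg(f) = 1, deg(g) = 2, so Bézout bound = 2.
Scan x ∈ F_5. For each x, list the y ∈ F_5 with f(x, y) ≡ 0 and those with g(x, y) ≡ 0 (mod 5); the common zeros in that column are the intersection.
  x = 0: f ≡ 0 at y ∈ {3}; g ≡ 0 at y ∈ ∅; common: ∅.
  x = 1: f ≡ 0 at y ∈ {2}; g ≡ 0 at y ∈ {1}; common: ∅.
  x = 2: f ≡ 0 at y ∈ {1}; g ≡ 0 at y ∈ {2}; common: ∅.
  x = 3: f ≡ 0 at y ∈ {0}; g ≡ 0 at y ∈ {2}; common: ∅.
  x = 4: f ≡ 0 at y ∈ {4}; g ≡ 0 at y ∈ {3}; common: ∅.
Collecting: common zeros = ∅, so the count is 0.
Comparison with the Bézout bound: 0 ≤ 2 = deg(f)·deg(g), as expected for curves with no common component (the affine F_5-count falls short of the bound because intersections may lie at infinity, over extension fields, or carry multiplicity).


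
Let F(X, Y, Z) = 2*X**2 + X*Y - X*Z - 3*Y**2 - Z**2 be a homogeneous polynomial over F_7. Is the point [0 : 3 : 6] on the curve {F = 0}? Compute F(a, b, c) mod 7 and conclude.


F(0,3,6) ≡ 0 (mod 7); P is on the curve.

Evaluate F(0, 3, 6) term-by-term (mod 7).
  2*X**2 ↦ 2·0·1·1 = 0
  X*Y ↦ 1·0·3·1 = 0
  -X*Z ↦ -1·0·1·6 = 0
  -3*Y**2 ↦ -3·1·9·1 = -27
  -Z**2 ↦ -1·1·1·36 = -36
Sum: F(0, 3, 6) = (0) + (0) + (0) + (-27) + (-36) = -63.
Reducing mod 7: -63 ≡ 0 (mod 7).
Since F(a, b, c) ≡ 0 (mod 7), P lies on the curve.


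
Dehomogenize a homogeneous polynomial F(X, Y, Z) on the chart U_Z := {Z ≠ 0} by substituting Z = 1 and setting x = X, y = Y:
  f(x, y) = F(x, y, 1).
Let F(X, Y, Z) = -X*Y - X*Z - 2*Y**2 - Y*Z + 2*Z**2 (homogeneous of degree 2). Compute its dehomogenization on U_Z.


f(x, y) = -x*y - x - 2*y**2 - y + 2

On U_Z we set Z = 1. Each monomial c·X^i·Y^j·Z^k in F becomes c·x^i·y^j·1^k = c·x^i·y^j.
Substituting Z = 1: F(X, Y, 1) = -x*y - x - 2*y**2 - y + 2.
Note: deg(f) ≤ deg(F) = 2; strict inequality happens when F is divisible by Z (lost terms).


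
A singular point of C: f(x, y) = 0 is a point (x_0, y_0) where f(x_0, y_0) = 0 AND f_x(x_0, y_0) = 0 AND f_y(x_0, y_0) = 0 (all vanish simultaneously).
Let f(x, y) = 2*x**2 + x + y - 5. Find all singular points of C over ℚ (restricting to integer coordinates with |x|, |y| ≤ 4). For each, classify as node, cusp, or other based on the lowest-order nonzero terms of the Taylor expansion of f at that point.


No singular points in the scanned grid; C is smooth there.

Compute partial derivatives:
  f_x = 4*x + 1.
  f_y = 1.
f_y = 1 is a nonzero constant, so f_y never vanishes: no point (x, y) can satisfy f = f_x = f_y = 0. In particular no (x, y) ∈ {−4, ..., 4}² is singular; the curve is smooth.


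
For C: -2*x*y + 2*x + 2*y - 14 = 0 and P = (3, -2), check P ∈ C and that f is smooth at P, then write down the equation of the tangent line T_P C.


Tangent line at P: 6*x - 4*y - 26 = 0.

Step 1: f(3, -2) = 0, so P lies on C.
Step 2: partial derivatives
  f_x(x, y) = 2 - 2*y, f_y(x, y) = 2 - 2*x.
  f_x(P) = 6, f_y(P) = -4 (gradient nonzero, so P is smooth).
Step 3: tangent line at P: 6·(x − 3) + -4·(y − -2) = 0.
Expanding: 6*x - 4*y - 26 = 0.


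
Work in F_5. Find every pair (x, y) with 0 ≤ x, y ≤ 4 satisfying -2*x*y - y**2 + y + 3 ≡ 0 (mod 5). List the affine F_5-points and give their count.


Affine F_5-points: {(2, 3), (2, 4), (4, 1), (4, 2)}; count = 4.

For each of the 25 pairs (x, y) ∈ F_5², evaluate f(x, y) mod 5. Record the zeros.
  x = 0: [0↦3, 1↦3, 2↦1, 3↦2, 4↦1]  zeros at y ∈ ∅
  x = 1: [0↦3, 1↦1, 2↦2, 3↦1, 4↦3]  zeros at y ∈ ∅
  x = 2: [0↦3, 1↦4, 2↦3, 3↦0, 4↦0]  zeros at y ∈ {3, 4}
  x = 3: [0↦3, 1↦2, 2↦4, 3↦4, 4↦2]  zeros at y ∈ ∅
  x = 4: [0↦3, 1↦0, 2↦0, 3↦3, 4↦4]  zeros at y ∈ {1, 2}
Collecting zeros: affine points = {(2, 3), (2, 4), (4, 1), (4, 2)}.
Total count |C(F_5)_aff| = 4.


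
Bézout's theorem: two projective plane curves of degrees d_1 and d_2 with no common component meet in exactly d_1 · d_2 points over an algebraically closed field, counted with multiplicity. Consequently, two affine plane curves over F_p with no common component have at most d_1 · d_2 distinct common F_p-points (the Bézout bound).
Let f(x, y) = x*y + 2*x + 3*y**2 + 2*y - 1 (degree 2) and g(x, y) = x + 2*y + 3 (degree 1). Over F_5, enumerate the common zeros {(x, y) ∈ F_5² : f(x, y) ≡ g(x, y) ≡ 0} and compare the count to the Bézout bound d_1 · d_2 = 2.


Common zeros: ∅; count = 0; Bézout bound = 2.

deg(f) = 2, deg(g) = 1, so Bézout bound = 2.
Scan x ∈ F_5. For each x, list the y ∈ F_5 with f(x, y) ≡ 0 and those with g(x, y) ≡ 0 (mod 5); the common zeros in that column are the intersection.
  x = 0: f ≡ 0 at y ∈ {2, 4}; g ≡ 0 at y ∈ {1}; common: ∅.
  x = 1: f ≡ 0 at y ∈ ∅; g ≡ 0 at y ∈ {3}; common: ∅.
  x = 2: f ≡ 0 at y ∈ {1}; g ≡ 0 at y ∈ {0}; common: ∅.
  x = 3: f ≡ 0 at y ∈ {0}; g ≡ 0 at y ∈ {2}; common: ∅.
  x = 4: f ≡ 0 at y ∈ ∅; g ≡ 0 at y ∈ {4}; common: ∅.
Collecting: common zeros = ∅, so the count is 0.
Comparison with the Bézout bound: 0 ≤ 2 = deg(f)·deg(g), as expected for curves with no common component (the affine F_5-count falls short of the bound because intersections may lie at infinity, over extension fields, or carry multiplicity).


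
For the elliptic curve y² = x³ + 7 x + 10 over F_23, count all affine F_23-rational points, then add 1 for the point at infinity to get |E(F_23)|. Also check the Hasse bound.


Affine points = {(1, 8), (1, 15), (2, 3), (2, 20), (3, 9), (3, 14), (5, 3), (5, 20), (8, 7), (8, 16), (14, 0), (16, 3), (16, 20), (20, 10), (20, 13), (22, 5), (22, 18)}; affine count = 17; |E(F_23)| = 18.

Discriminant check: Δ ∝ 4a³ + 27b² = 4·7³ + 27·10² = 4·343 + 27·100 ≡ 1 (mod 23). Nonzero ⇒ E is nonsingular.
For each x ∈ F_23, compute rhs = x³ + 7·x + 10 mod 23, then count y ∈ F_23 with y² ≡ rhs.
  x = 0: rhs = 10, matching y values: none (0 points).
  x = 1: rhs = 18, matching y values: 8, 15 (2 points).
  x = 2: rhs = 9, matching y values: 3, 20 (2 points).
  x = 3: rhs = 12, matching y values: 9, 14 (2 points).
  x = 4: rhs = 10, matching y values: none (0 points).
  x = 5: rhs = 9, matching y values: 3, 20 (2 points).
  x = 6: rhs = 15, matching y values: none (0 points).
  x = 7: rhs = 11, matching y values: none (0 points).
  x = 8: rhs = 3, matching y values: 7, 16 (2 points).
  x = 9: rhs = 20, matching y values: none (0 points).
  x = 10: rhs = 22, matching y values: none (0 points).
  x = 11: rhs = 15, matching y values: none (0 points).
  x = 12: rhs = 5, matching y values: none (0 points).
  x = 13: rhs = 21, matching y values: none (0 points).
  x = 14: rhs = 0, matching y values: 0 (1 points).
  x = 15: rhs = 17, matching y values: none (0 points).
  x = 16: rhs = 9, matching y values: 3, 20 (2 points).
  x = 17: rhs = 5, matching y values: none (0 points).
  x = 18: rhs = 11, matching y values: none (0 points).
  x = 19: rhs = 10, matching y values: none (0 points).
  x = 20: rhs = 8, matching y values: 10, 13 (2 points).
  x = 21: rhs = 11, matching y values: none (0 points).
  x = 22: rhs = 2, matching y values: 5, 18 (2 points).
Total affine count: 17.
Full point count |E(F_23)| = 17 + 1 = 18.
Hasse bound: |18 − (23+1)| = |-6| = 6 ≤ 2√23 ≈ 9.5917 ✓.


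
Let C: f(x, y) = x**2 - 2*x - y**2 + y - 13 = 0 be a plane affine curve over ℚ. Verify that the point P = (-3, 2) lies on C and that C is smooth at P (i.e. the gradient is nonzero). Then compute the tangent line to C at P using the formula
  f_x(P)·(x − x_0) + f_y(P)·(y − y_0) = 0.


Tangent line at P: -8*x - 3*y - 18 = 0.

Step 1: f(-3, 2) = 0, so P lies on C.
Step 2: partial derivatives
  f_x(x, y) = 2*x - 2, f_y(x, y) = 1 - 2*y.
  f_x(P) = -8, f_y(P) = -3 (gradient nonzero, so P is smooth).
Step 3: tangent line at P: -8·(x − -3) + -3·(y − 2) = 0.
Expanding: -8*x - 3*y - 18 = 0.


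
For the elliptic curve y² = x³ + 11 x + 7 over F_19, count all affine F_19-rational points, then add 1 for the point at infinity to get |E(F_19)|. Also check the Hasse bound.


Affine points = {(0, 8), (0, 11), (1, 0), (4, 1), (4, 18), (5, 4), (5, 15), (6, 2), (6, 17), (7, 3), (7, 16), (12, 9), (12, 10), (14, 6), (14, 13), (16, 2), (16, 17)}; affine count = 17; |E(F_19)| = 18.

Discriminant check: Δ ∝ 4a³ + 27b² = 4·11³ + 27·7² = 4·1331 + 27·49 ≡ 16 (mod 19). Nonzero ⇒ E is nonsingular.
For each x ∈ F_19, compute rhs = x³ + 11·x + 7 mod 19, then count y ∈ F_19 with y² ≡ rhs.
  x = 0: rhs = 7, matching y values: 8, 11 (2 points).
  x = 1: rhs = 0, matching y values: 0 (1 points).
  x = 2: rhs = 18, matching y values: none (0 points).
  x = 3: rhs = 10, matching y values: none (0 points).
  x = 4: rhs = 1, matching y values: 1, 18 (2 points).
  x = 5: rhs = 16, matching y values: 4, 15 (2 points).
  x = 6: rhs = 4, matching y values: 2, 17 (2 points).
  x = 7: rhs = 9, matching y values: 3, 16 (2 points).
  x = 8: rhs = 18, matching y values: none (0 points).
  x = 9: rhs = 18, matching y values: none (0 points).
  x = 10: rhs = 15, matching y values: none (0 points).
  x = 11: rhs = 15, matching y values: none (0 points).
  x = 12: rhs = 5, matching y values: 9, 10 (2 points).
  x = 13: rhs = 10, matching y values: none (0 points).
  x = 14: rhs = 17, matching y values: 6, 13 (2 points).
  x = 15: rhs = 13, matching y values: none (0 points).
  x = 16: rhs = 4, matching y values: 2, 17 (2 points).
  x = 17: rhs = 15, matching y values: none (0 points).
  x = 18: rhs = 14, matching y values: none (0 points).
Total affine count: 17.
Full point count |E(F_19)| = 17 + 1 = 18.
Hasse bound: |18 − (19+1)| = |-2| = 2 ≤ 2√19 ≈ 8.7178 ✓.


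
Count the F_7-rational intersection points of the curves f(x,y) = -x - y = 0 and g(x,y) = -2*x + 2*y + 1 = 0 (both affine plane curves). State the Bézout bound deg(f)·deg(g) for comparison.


Common zeros: {(2, 5)}; count = 1; Bézout bound = 1.

deg(f) = 1, deg(g) = 1, so Bézout bound = 1.
Scan x ∈ F_7. For each x, list the y ∈ F_7 with f(x, y) ≡ 0 and those with g(x, y) ≡ 0 (mod 7); the common zeros in that column are the intersection.
  x = 0: f ≡ 0 at y ∈ {0}; g ≡ 0 at y ∈ {3}; common: ∅.
  x = 1: f ≡ 0 at y ∈ {6}; g ≡ 0 at y ∈ {4}; common: ∅.
  x = 2: f ≡ 0 at y ∈ {5}; g ≡ 0 at y ∈ {5}; common: {5}.
  x = 3: f ≡ 0 at y ∈ {4}; g ≡ 0 at y ∈ {6}; common: ∅.
  x = 4: f ≡ 0 at y ∈ {3}; g ≡ 0 at y ∈ {0}; common: ∅.
  x = 5: f ≡ 0 at y ∈ {2}; g ≡ 0 at y ∈ {1}; common: ∅.
  x = 6: f ≡ 0 at y ∈ {1}; g ≡ 0 at y ∈ {2}; common: ∅.
Collecting: common zeros = {(2, 5)}, so the count is 1.
Comparison with the Bézout bound: 1 ≤ 1 = deg(f)·deg(g), as expected for curves with no common component (the bound is attained).


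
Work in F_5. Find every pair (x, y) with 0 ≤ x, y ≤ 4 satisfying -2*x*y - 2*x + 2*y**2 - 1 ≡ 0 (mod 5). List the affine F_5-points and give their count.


Affine F_5-points: {(2, 0), (2, 2), (4, 1), (4, 3)}; count = 4.

For each of the 25 pairs (x, y) ∈ F_5², evaluate f(x, y) mod 5. Record the zeros.
  x = 0: [0↦4, 1↦1, 2↦2, 3↦2, 4↦1]  zeros at y ∈ ∅
  x = 1: [0↦2, 1↦2, 2↦1, 3↦4, 4↦1]  zeros at y ∈ ∅
  x = 2: [0↦0, 1↦3, 2↦0, 3↦1, 4↦1]  zeros at y ∈ {0, 2}
  x = 3: [0↦3, 1↦4, 2↦4, 3↦3, 4↦1]  zeros at y ∈ ∅
  x = 4: [0↦1, 1↦0, 2↦3, 3↦0, 4↦1]  zeros at y ∈ {1, 3}
Collecting zeros: affine points = {(2, 0), (2, 2), (4, 1), (4, 3)}.
Total count |C(F_5)_aff| = 4.


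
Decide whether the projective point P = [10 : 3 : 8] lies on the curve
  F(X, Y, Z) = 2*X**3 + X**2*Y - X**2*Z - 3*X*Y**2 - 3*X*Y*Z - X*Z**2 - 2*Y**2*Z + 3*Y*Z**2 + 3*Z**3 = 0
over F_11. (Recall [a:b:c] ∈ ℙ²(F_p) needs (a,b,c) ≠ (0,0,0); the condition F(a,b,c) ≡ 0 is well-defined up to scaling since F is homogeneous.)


F(10,3,8) ≡ 1 (mod 11); P is NOT on the curve.

Evaluate F(10, 3, 8) term-by-term (mod 11).
  2*X**3 ↦ 2·1000·1·1 = 2000
  X**2*Y ↦ 1·100·3·1 = 300
  -X**2*Z ↦ -1·100·1·8 = -800
  -3*X*Y**2 ↦ -3·10·9·1 = -270
  -3*X*Y*Z ↦ -3·10·3·8 = -720
  -X*Z**2 ↦ -1·10·1·64 = -640
  -2*Y**2*Z ↦ -2·1·9·8 = -144
  3*Y*Z**2 ↦ 3·1·3·64 = 576
  3*Z**3 ↦ 3·1·1·512 = 1536
Sum: F(10, 3, 8) = (2000) + (300) + (-800) + (-270) + (-720) + (-640) + (-144) + (576) + (1536) = 1838.
Reducing mod 11: 1838 ≡ 1 (mod 11).
Since F(a, b, c) ≡ 1 ≠ 0 (mod 11), P does NOT lie on the curve.


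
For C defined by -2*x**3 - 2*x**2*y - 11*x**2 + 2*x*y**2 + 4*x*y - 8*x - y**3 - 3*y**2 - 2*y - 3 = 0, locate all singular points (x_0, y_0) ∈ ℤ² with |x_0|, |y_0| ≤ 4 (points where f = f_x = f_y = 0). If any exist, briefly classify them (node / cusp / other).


Singular points: {(-1, -2)}; classification: node.

Compute partial derivatives:
  f_x = -6*x**2 - 4*x*y - 22*x + 2*y**2 + 4*y - 8.
  f_y = -2*x**2 + 4*x*y + 4*x - 3*y**2 - 6*y - 2.
Scan x_0 ∈ {−4, ..., 4}. For each x_0, f_y(x_0, y) is a polynomial in y; find its integer roots y ∈ {−4, ..., 4}, then test f_x and f at those candidates.
  x = -4: f_y(-4, y) = -3*y**2 - 22*y - 50; no integer root y with |y| ≤ 4.
  x = -3: f_y(-3, y) = -3*y**2 - 18*y - 32; no integer root y with |y| ≤ 4.
  x = -2: f_y(-2, y) = -3*y**2 - 14*y - 18; no integer root y with |y| ≤ 4.
  x = -1: f_y(-1, y) = -3*y**2 - 10*y - 8; vanishes at y ∈ {-2}. (-1, -2): f_x = 0, f = 0 — SINGULAR.
  x = 0: f_y(0, y) = -3*y**2 - 6*y - 2; no integer root y with |y| ≤ 4.
  x = 1: f_y(1, y) = -3*y**2 - 2*y; vanishes at y ∈ {0}. (1, 0): f_x = -36 ≠ 0.
  x = 2: f_y(2, y) = -3*y**2 + 2*y - 2; no integer root y with |y| ≤ 4.
  x = 3: f_y(3, y) = -3*y**2 + 6*y - 8; no integer root y with |y| ≤ 4.
  x = 4: f_y(4, y) = -3*y**2 + 10*y - 18; no integer root y with |y| ≤ 4.
Only singular point on the grid: (-1, -2).
Classify: substitute x = -1 + u, y = -2 + v and expand: f = -2*u**3 - 2*u**2*v - u**2 + 2*u*v**2 - v**3 + v**2.
No constant or linear terms (consistent with a singular point). Quadratic part: -u**2 + v**2. Cubic part: -2*u**3 - 2*u**2*v + 2*u*v**2 - v**3.
The quadratic part v**2 - u**2 = (v − u)(v + u) splits into two distinct linear factors, so there are two distinct tangent lines y − -2 = ±(x − -1) — this is a node (ordinary double point).
Classification: node.


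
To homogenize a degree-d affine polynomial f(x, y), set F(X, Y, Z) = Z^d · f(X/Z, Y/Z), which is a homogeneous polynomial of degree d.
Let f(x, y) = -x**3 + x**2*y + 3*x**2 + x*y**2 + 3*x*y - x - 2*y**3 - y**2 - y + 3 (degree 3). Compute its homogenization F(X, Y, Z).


F(X, Y, Z) = -X**3 + X**2*Y + 3*X**2*Z + X*Y**2 + 3*X*Y*Z - X*Z**2 - 2*Y**3 - Y**2*Z - Y*Z**2 + 3*Z**3

deg(f) = 3.
Substitute x = X/Z, y = Y/Z into f, then multiply by Z^3.
  monomial -1·x^3·y^0 ↦ -1·X^3·Y^0·Z^0.
  monomial 1·x^2·y^1 ↦ 1·X^2·Y^1·Z^0.
  monomial 3·x^2·y^0 ↦ 3·X^2·Y^0·Z^1.
  monomial 1·x^1·y^2 ↦ 1·X^1·Y^2·Z^0.
  monomial 3·x^1·y^1 ↦ 3·X^1·Y^1·Z^1.
  monomial -1·x^1·y^0 ↦ -1·X^1·Y^0·Z^2.
  monomial -2·x^0·y^3 ↦ -2·X^0·Y^3·Z^0.
  monomial -1·x^0·y^2 ↦ -1·X^0·Y^2·Z^1.
  monomial -1·x^0·y^1 ↦ -1·X^0·Y^1·Z^2.
  monomial 3·x^0·y^0 ↦ 3·X^0·Y^0·Z^3.
Collecting: F(X, Y, Z) = -X**3 + X**2*Y + 3*X**2*Z + X*Y**2 + 3*X*Y*Z - X*Z**2 - 2*Y**3 - Y**2*Z - Y*Z**2 + 3*Z**3.


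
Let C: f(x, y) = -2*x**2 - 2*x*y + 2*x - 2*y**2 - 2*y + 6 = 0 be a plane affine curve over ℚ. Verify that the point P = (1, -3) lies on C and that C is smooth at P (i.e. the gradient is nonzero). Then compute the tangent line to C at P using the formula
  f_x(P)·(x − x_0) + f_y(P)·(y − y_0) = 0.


Tangent line at P: 4*x + 8*y + 20 = 0.

Step 1: f(1, -3) = 0, so P lies on C.
Step 2: partial derivatives
  f_x(x, y) = -4*x - 2*y + 2, f_y(x, y) = -2*x - 4*y - 2.
  f_x(P) = 4, f_y(P) = 8 (gradient nonzero, so P is smooth).
Step 3: tangent line at P: 4·(x − 1) + 8·(y − -3) = 0.
Expanding: 4*x + 8*y + 20 = 0.


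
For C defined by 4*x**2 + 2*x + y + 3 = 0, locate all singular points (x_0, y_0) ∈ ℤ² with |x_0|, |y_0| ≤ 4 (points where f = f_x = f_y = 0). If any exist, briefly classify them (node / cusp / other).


No singular points in the scanned grid; C is smooth there.

Compute partial derivatives:
  f_x = 8*x + 2.
  f_y = 1.
f_y = 1 is a nonzero constant, so f_y never vanishes: no point (x, y) can satisfy f = f_x = f_y = 0. In particular no (x, y) ∈ {−4, ..., 4}² is singular; the curve is smooth.


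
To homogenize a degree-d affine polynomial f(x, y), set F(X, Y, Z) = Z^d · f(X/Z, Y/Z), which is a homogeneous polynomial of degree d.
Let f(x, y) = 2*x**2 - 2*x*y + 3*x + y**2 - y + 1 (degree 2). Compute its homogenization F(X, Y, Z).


F(X, Y, Z) = 2*X**2 - 2*X*Y + 3*X*Z + Y**2 - Y*Z + Z**2

deg(f) = 2.
Substitute x = X/Z, y = Y/Z into f, then multiply by Z^2.
  monomial 2·x^2·y^0 ↦ 2·X^2·Y^0·Z^0.
  monomial -2·x^1·y^1 ↦ -2·X^1·Y^1·Z^0.
  monomial 3·x^1·y^0 ↦ 3·X^1·Y^0·Z^1.
  monomial 1·x^0·y^2 ↦ 1·X^0·Y^2·Z^0.
  monomial -1·x^0·y^1 ↦ -1·X^0·Y^1·Z^1.
  monomial 1·x^0·y^0 ↦ 1·X^0·Y^0·Z^2.
Collecting: F(X, Y, Z) = 2*X**2 - 2*X*Y + 3*X*Z + Y**2 - Y*Z + Z**2.


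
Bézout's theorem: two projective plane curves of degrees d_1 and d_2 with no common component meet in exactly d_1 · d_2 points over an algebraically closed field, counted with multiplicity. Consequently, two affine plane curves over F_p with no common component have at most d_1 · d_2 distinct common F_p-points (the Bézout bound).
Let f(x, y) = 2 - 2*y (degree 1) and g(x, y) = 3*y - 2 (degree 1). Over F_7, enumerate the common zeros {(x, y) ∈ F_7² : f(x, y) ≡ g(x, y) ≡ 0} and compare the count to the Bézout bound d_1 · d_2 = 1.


Common zeros: ∅; count = 0; Bézout bound = 1.

deg(f) = 1, deg(g) = 1, so Bézout bound = 1.
Scan x ∈ F_7. For each x, list the y ∈ F_7 with f(x, y) ≡ 0 and those with g(x, y) ≡ 0 (mod 7); the common zeros in that column are the intersection.
  x = 0: f ≡ 0 at y ∈ {1}; g ≡ 0 at y ∈ {3}; common: ∅.
  x = 1: f ≡ 0 at y ∈ {1}; g ≡ 0 at y ∈ {3}; common: ∅.
  x = 2: f ≡ 0 at y ∈ {1}; g ≡ 0 at y ∈ {3}; common: ∅.
  x = 3: f ≡ 0 at y ∈ {1}; g ≡ 0 at y ∈ {3}; common: ∅.
  x = 4: f ≡ 0 at y ∈ {1}; g ≡ 0 at y ∈ {3}; common: ∅.
  x = 5: f ≡ 0 at y ∈ {1}; g ≡ 0 at y ∈ {3}; common: ∅.
  x = 6: f ≡ 0 at y ∈ {1}; g ≡ 0 at y ∈ {3}; common: ∅.
Collecting: common zeros = ∅, so the count is 0.
Comparison with the Bézout bound: 0 ≤ 1 = deg(f)·deg(g), as expected for curves with no common component (the affine F_7-count falls short of the bound because intersections may lie at infinity, over extension fields, or carry multiplicity).


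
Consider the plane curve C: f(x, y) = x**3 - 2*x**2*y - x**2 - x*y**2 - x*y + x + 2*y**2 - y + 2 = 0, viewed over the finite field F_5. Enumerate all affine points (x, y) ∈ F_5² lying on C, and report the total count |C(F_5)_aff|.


Affine F_5-points: {(0, 4), (1, 1), (1, 3), (2, 3), (3, 1), (3, 2), (4, 1), (4, 3)}; count = 8.

For each of the 25 pairs (x, y) ∈ F_5², evaluate f(x, y) mod 5. Record the zeros.
  x = 0: [0↦2, 1↦3, 2↦3, 3↦2, 4↦0]  zeros at y ∈ {4}
  x = 1: [0↦3, 1↦0, 2↦4, 3↦0, 4↦3]  zeros at y ∈ {1, 3}
  x = 2: [0↦3, 1↦2, 2↦1, 3↦0, 4↦4]  zeros at y ∈ {3}
  x = 3: [0↦3, 1↦0, 2↦0, 3↦3, 4↦4]  zeros at y ∈ {1, 2}
  x = 4: [0↦4, 1↦0, 2↦2, 3↦0, 4↦4]  zeros at y ∈ {1, 3}
Collecting zeros: affine points = {(0, 4), (1, 1), (1, 3), (2, 3), (3, 1), (3, 2), (4, 1), (4, 3)}.
Total count |C(F_5)_aff| = 8.


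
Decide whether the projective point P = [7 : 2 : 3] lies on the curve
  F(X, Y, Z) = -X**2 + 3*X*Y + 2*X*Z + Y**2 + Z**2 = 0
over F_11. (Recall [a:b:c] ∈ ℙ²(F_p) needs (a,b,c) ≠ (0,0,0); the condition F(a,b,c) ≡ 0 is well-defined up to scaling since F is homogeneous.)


F(7,2,3) ≡ 4 (mod 11); P is NOT on the curve.

Evaluate F(7, 2, 3) term-by-term (mod 11).
  -X**2 ↦ -1·49·1·1 = -49
  3*X*Y ↦ 3·7·2·1 = 42
  2*X*Z ↦ 2·7·1·3 = 42
  Y**2 ↦ 1·1·4·1 = 4
  Z**2 ↦ 1·1·1·9 = 9
Sum: F(7, 2, 3) = (-49) + (42) + (42) + (4) + (9) = 48.
Reducing mod 11: 48 ≡ 4 (mod 11).
Since F(a, b, c) ≡ 4 ≠ 0 (mod 11), P does NOT lie on the curve.


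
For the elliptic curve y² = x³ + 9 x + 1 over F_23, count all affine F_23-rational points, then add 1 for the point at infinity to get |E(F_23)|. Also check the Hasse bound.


Affine points = {(0, 1), (0, 22), (2, 2), (2, 21), (3, 3), (3, 20), (4, 3), (4, 20), (6, 8), (6, 15), (7, 4), (7, 19), (9, 11), (9, 12), (16, 3), (16, 20), (19, 4), (19, 19), (20, 4), (20, 19)}; affine count = 20; |E(F_23)| = 21.

Discriminant check: Δ ∝ 4a³ + 27b² = 4·9³ + 27·1² = 4·729 + 27·1 ≡ 22 (mod 23). Nonzero ⇒ E is nonsingular.
For each x ∈ F_23, compute rhs = x³ + 9·x + 1 mod 23, then count y ∈ F_23 with y² ≡ rhs.
  x = 0: rhs = 1, matching y values: 1, 22 (2 points).
  x = 1: rhs = 11, matching y values: none (0 points).
  x = 2: rhs = 4, matching y values: 2, 21 (2 points).
  x = 3: rhs = 9, matching y values: 3, 20 (2 points).
  x = 4: rhs = 9, matching y values: 3, 20 (2 points).
  x = 5: rhs = 10, matching y values: none (0 points).
  x = 6: rhs = 18, matching y values: 8, 15 (2 points).
  x = 7: rhs = 16, matching y values: 4, 19 (2 points).
  x = 8: rhs = 10, matching y values: none (0 points).
  x = 9: rhs = 6, matching y values: 11, 12 (2 points).
  x = 10: rhs = 10, matching y values: none (0 points).
  x = 11: rhs = 5, matching y values: none (0 points).
  x = 12: rhs = 20, matching y values: none (0 points).
  x = 13: rhs = 15, matching y values: none (0 points).
  x = 14: rhs = 19, matching y values: none (0 points).
  x = 15: rhs = 15, matching y values: none (0 points).
  x = 16: rhs = 9, matching y values: 3, 20 (2 points).
  x = 17: rhs = 7, matching y values: none (0 points).
  x = 18: rhs = 15, matching y values: none (0 points).
  x = 19: rhs = 16, matching y values: 4, 19 (2 points).
  x = 20: rhs = 16, matching y values: 4, 19 (2 points).
  x = 21: rhs = 21, matching y values: none (0 points).
  x = 22: rhs = 14, matching y values: none (0 points).
Total affine count: 20.
Full point count |E(F_23)| = 20 + 1 = 21.
Hasse bound: |21 − (23+1)| = |-3| = 3 ≤ 2√23 ≈ 9.5917 ✓.


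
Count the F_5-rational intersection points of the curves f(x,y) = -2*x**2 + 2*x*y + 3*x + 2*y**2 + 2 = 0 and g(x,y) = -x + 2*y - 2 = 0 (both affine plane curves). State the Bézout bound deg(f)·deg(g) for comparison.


Common zeros: ∅; count = 0; Bézout bound = 2.

deg(f) = 2, deg(g) = 1, so Bézout bound = 2.
Scan x ∈ F_5. For each x, list the y ∈ F_5 with f(x, y) ≡ 0 and those with g(x, y) ≡ 0 (mod 5); the common zeros in that column are the intersection.
  x = 0: f ≡ 0 at y ∈ {2, 3}; g ≡ 0 at y ∈ {1}; common: ∅.
  x = 1: f ≡ 0 at y ∈ {2}; g ≡ 0 at y ∈ {4}; common: ∅.
  x = 2: f ≡ 0 at y ∈ {0, 3}; g ≡ 0 at y ∈ {2}; common: ∅.
  x = 3: f ≡ 0 at y ∈ ∅; g ≡ 0 at y ∈ {0}; common: ∅.
  x = 4: f ≡ 0 at y ∈ ∅; g ≡ 0 at y ∈ {3}; common: ∅.
Collecting: common zeros = ∅, so the count is 0.
Comparison with the Bézout bound: 0 ≤ 2 = deg(f)·deg(g), as expected for curves with no common component (the affine F_5-count falls short of the bound because intersections may lie at infinity, over extension fields, or carry multiplicity).


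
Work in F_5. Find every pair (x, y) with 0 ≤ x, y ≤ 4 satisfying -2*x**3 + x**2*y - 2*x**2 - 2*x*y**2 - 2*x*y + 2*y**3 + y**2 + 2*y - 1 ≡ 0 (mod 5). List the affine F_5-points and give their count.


Affine F_5-points: {(1, 0), (2, 0), (3, 4), (4, 3), (4, 4)}; count = 5.

For each of the 25 pairs (x, y) ∈ F_5², evaluate f(x, y) mod 5. Record the zeros.
  x = 0: [0↦4, 1↦4, 2↦3, 3↦3, 4↦1]  zeros at y ∈ ∅
  x = 1: [0↦0, 1↦2, 2↦4, 3↦3, 4↦1]  zeros at y ∈ {0}
  x = 2: [0↦0, 1↦1, 2↦3, 3↦3, 4↦3]  zeros at y ∈ {0}
  x = 3: [0↦2, 1↦4, 2↦3, 3↦1, 4↦0]  zeros at y ∈ {4}
  x = 4: [0↦4, 1↦4, 2↦2, 3↦0, 4↦0]  zeros at y ∈ {3, 4}
Collecting zeros: affine points = {(1, 0), (2, 0), (3, 4), (4, 3), (4, 4)}.
Total count |C(F_5)_aff| = 5.


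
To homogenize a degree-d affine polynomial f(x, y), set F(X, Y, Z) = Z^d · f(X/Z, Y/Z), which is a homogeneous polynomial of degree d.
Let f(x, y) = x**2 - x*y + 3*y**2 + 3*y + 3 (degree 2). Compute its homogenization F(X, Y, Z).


F(X, Y, Z) = X**2 - X*Y + 3*Y**2 + 3*Y*Z + 3*Z**2

deg(f) = 2.
Substitute x = X/Z, y = Y/Z into f, then multiply by Z^2.
  monomial 1·x^2·y^0 ↦ 1·X^2·Y^0·Z^0.
  monomial -1·x^1·y^1 ↦ -1·X^1·Y^1·Z^0.
  monomial 3·x^0·y^2 ↦ 3·X^0·Y^2·Z^0.
  monomial 3·x^0·y^1 ↦ 3·X^0·Y^1·Z^1.
  monomial 3·x^0·y^0 ↦ 3·X^0·Y^0·Z^2.
Collecting: F(X, Y, Z) = X**2 - X*Y + 3*Y**2 + 3*Y*Z + 3*Z**2.


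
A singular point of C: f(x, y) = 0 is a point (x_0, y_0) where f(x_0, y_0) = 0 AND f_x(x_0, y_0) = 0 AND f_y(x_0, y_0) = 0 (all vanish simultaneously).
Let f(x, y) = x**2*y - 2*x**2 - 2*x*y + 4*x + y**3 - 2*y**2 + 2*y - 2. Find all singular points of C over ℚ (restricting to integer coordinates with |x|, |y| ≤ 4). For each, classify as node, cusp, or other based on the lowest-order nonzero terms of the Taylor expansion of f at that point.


Singular points: {(1, 1)}; classification: node.

Compute partial derivatives:
  f_x = 2*x*y - 4*x - 2*y + 4.
  f_y = x**2 - 2*x + 3*y**2 - 4*y + 2.
Scan x_0 ∈ {−4, ..., 4}. For each x_0, f_y(x_0, y) is a polynomial in y; find its integer roots y ∈ {−4, ..., 4}, then test f_x and f at those candidates.
  x = -4: f_y(-4, y) = 3*y**2 - 4*y + 26; no integer root y with |y| ≤ 4.
  x = -3: f_y(-3, y) = 3*y**2 - 4*y + 17; no integer root y with |y| ≤ 4.
  x = -2: f_y(-2, y) = 3*y**2 - 4*y + 10; no integer root y with |y| ≤ 4.
  x = -1: f_y(-1, y) = 3*y**2 - 4*y + 5; no integer root y with |y| ≤ 4.
  x = 0: f_y(0, y) = 3*y**2 - 4*y + 2; no integer root y with |y| ≤ 4.
  x = 1: f_y(1, y) = 3*y**2 - 4*y + 1; vanishes at y ∈ {1}. (1, 1): f_x = 0, f = 0 — SINGULAR.
  x = 2: f_y(2, y) = 3*y**2 - 4*y + 2; no integer root y with |y| ≤ 4.
  x = 3: f_y(3, y) = 3*y**2 - 4*y + 5; no integer root y with |y| ≤ 4.
  x = 4: f_y(4, y) = 3*y**2 - 4*y + 10; no integer root y with |y| ≤ 4.
Only singular point on the grid: (1, 1).
Classify: substitute x = 1 + u, y = 1 + v and expand: f = u**2*v - u**2 + v**3 + v**2.
No constant or linear terms (consistent with a singular point). Quadratic part: -u**2 + v**2. Cubic part: u**2*v + v**3.
The quadratic part v**2 - u**2 = (v − u)(v + u) splits into two distinct linear factors, so there are two distinct tangent lines y − 1 = ±(x − 1) — this is a node (ordinary double point).
Classification: node.


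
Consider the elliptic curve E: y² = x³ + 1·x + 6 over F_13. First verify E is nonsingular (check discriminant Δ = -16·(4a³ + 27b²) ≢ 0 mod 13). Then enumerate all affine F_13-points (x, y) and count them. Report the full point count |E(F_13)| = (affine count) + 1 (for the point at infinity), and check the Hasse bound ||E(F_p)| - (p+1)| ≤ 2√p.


Affine points = {(2, 4), (2, 9), (3, 6), (3, 7), (4, 3), (4, 10), (9, 4), (9, 9), (11, 3), (11, 10), (12, 2), (12, 11)}; affine count = 12; |E(F_13)| = 13.

Discriminant check: Δ ∝ 4a³ + 27b² = 4·1³ + 27·6² = 4·1 + 27·36 ≡ 1 (mod 13). Nonzero ⇒ E is nonsingular.
For each x ∈ F_13, compute rhs = x³ + 1·x + 6 mod 13, then count y ∈ F_13 with y² ≡ rhs.
  x = 0: rhs = 6, matching y values: none (0 points).
  x = 1: rhs = 8, matching y values: none (0 points).
  x = 2: rhs = 3, matching y values: 4, 9 (2 points).
  x = 3: rhs = 10, matching y values: 6, 7 (2 points).
  x = 4: rhs = 9, matching y values: 3, 10 (2 points).
  x = 5: rhs = 6, matching y values: none (0 points).
  x = 6: rhs = 7, matching y values: none (0 points).
  x = 7: rhs = 5, matching y values: none (0 points).
  x = 8: rhs = 6, matching y values: none (0 points).
  x = 9: rhs = 3, matching y values: 4, 9 (2 points).
  x = 10: rhs = 2, matching y values: none (0 points).
  x = 11: rhs = 9, matching y values: 3, 10 (2 points).
  x = 12: rhs = 4, matching y values: 2, 11 (2 points).
Total affine count: 12.
Full point count |E(F_13)| = 12 + 1 = 13.
Hasse bound: |13 − (13+1)| = |-1| = 1 ≤ 2√13 ≈ 7.2111 ✓.


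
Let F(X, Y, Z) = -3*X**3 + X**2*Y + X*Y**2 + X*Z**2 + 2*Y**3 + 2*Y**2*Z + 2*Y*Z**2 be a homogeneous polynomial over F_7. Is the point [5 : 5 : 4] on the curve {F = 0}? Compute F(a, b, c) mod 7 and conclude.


F(5,5,4) ≡ 5 (mod 7); P is NOT on the curve.

Evaluate F(5, 5, 4) term-by-term (mod 7).
  -3*X**3 ↦ -3·125·1·1 = -375
  X**2*Y ↦ 1·25·5·1 = 125
  X*Y**2 ↦ 1·5·25·1 = 125
  X*Z**2 ↦ 1·5·1·16 = 80
  2*Y**3 ↦ 2·1·125·1 = 250
  2*Y**2*Z ↦ 2·1·25·4 = 200
  2*Y*Z**2 ↦ 2·1·5·16 = 160
Sum: F(5, 5, 4) = (-375) + (125) + (125) + (80) + (250) + (200) + (160) = 565.
Reducing mod 7: 565 ≡ 5 (mod 7).
Since F(a, b, c) ≡ 5 ≠ 0 (mod 7), P does NOT lie on the curve.


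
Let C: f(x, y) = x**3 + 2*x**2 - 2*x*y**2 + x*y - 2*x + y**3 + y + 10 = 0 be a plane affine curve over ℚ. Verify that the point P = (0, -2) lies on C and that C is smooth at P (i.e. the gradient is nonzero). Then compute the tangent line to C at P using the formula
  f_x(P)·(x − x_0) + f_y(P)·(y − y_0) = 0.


Tangent line at P: -12*x + 13*y + 26 = 0.

Step 1: f(0, -2) = 0, so P lies on C.
Step 2: partial derivatives
  f_x(x, y) = 3*x**2 + 4*x - 2*y**2 + y - 2, f_y(x, y) = -4*x*y + x + 3*y**2 + 1.
  f_x(P) = -12, f_y(P) = 13 (gradient nonzero, so P is smooth).
Step 3: tangent line at P: -12·(x − 0) + 13·(y − -2) = 0.
Expanding: -12*x + 13*y + 26 = 0.


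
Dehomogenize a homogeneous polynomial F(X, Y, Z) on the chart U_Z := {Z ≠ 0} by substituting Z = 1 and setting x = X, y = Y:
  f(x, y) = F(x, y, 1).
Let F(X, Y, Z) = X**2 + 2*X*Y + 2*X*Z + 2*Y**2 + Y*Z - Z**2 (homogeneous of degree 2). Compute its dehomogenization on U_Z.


f(x, y) = x**2 + 2*x*y + 2*x + 2*y**2 + y - 1

On U_Z we set Z = 1. Each monomial c·X^i·Y^j·Z^k in F becomes c·x^i·y^j·1^k = c·x^i·y^j.
Substituting Z = 1: F(X, Y, 1) = x**2 + 2*x*y + 2*x + 2*y**2 + y - 1.
Note: deg(f) ≤ deg(F) = 2; strict inequality happens when F is divisible by Z (lost terms).


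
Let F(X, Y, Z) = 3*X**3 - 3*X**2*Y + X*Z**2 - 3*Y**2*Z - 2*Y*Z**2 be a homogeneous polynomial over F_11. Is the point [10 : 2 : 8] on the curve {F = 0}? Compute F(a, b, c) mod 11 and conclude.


F(10,2,8) ≡ 4 (mod 11); P is NOT on the curve.

Evaluate F(10, 2, 8) term-by-term (mod 11).
  3*X**3 ↦ 3·1000·1·1 = 3000
  -3*X**2*Y ↦ -3·100·2·1 = -600
  X*Z**2 ↦ 1·10·1·64 = 640
  -3*Y**2*Z ↦ -3·1·4·8 = -96
  -2*Y*Z**2 ↦ -2·1·2·64 = -256
Sum: F(10, 2, 8) = (3000) + (-600) + (640) + (-96) + (-256) = 2688.
Reducing mod 11: 2688 ≡ 4 (mod 11).
Since F(a, b, c) ≡ 4 ≠ 0 (mod 11), P does NOT lie on the curve.


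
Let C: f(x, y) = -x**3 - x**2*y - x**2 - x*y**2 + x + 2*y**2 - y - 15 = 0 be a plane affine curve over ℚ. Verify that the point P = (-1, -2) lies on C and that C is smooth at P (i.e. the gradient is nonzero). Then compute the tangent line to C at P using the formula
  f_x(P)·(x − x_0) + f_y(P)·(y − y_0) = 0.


Tangent line at P: -8*x - 14*y - 36 = 0.

Step 1: f(-1, -2) = 0, so P lies on C.
Step 2: partial derivatives
  f_x(x, y) = -3*x**2 - 2*x*y - 2*x - y**2 + 1, f_y(x, y) = -x**2 - 2*x*y + 4*y - 1.
  f_x(P) = -8, f_y(P) = -14 (gradient nonzero, so P is smooth).
Step 3: tangent line at P: -8·(x − -1) + -14·(y − -2) = 0.
Expanding: -8*x - 14*y - 36 = 0.


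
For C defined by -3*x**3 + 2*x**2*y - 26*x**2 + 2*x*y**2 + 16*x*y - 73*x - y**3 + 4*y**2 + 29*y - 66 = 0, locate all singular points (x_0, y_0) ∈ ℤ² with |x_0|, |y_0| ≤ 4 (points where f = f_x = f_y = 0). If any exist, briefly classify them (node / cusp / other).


Singular points: {(-3, -1)}; classification: node.

Compute partial derivatives:
  f_x = -9*x**2 + 4*x*y - 52*x + 2*y**2 + 16*y - 73.
  f_y = 2*x**2 + 4*x*y + 16*x - 3*y**2 + 8*y + 29.
Scan x_0 ∈ {−4, ..., 4}. For each x_0, f_y(x_0, y) is a polynomial in y; find its integer roots y ∈ {−4, ..., 4}, then test f_x and f at those candidates.
  x = -4: f_y(-4, y) = -3*y**2 - 8*y - 3; no integer root y with |y| ≤ 4.
  x = -3: f_y(-3, y) = -3*y**2 - 4*y - 1; vanishes at y ∈ {-1}. (-3, -1): f_x = 0, f = 0 — SINGULAR.
  x = -2: f_y(-2, y) = 5 - 3*y**2; no integer root y with |y| ≤ 4.
  x = -1: f_y(-1, y) = -3*y**2 + 4*y + 15; vanishes at y ∈ {3}. (-1, 3): f_x = 24 ≠ 0.
  x = 0: f_y(0, y) = -3*y**2 + 8*y + 29; no integer root y with |y| ≤ 4.
  x = 1: f_y(1, y) = -3*y**2 + 12*y + 47; no integer root y with |y| ≤ 4.
  x = 2: f_y(2, y) = -3*y**2 + 16*y + 69; no integer root y with |y| ≤ 4.
  x = 3: f_y(3, y) = -3*y**2 + 20*y + 95; no integer root y with |y| ≤ 4.
  x = 4: f_y(4, y) = -3*y**2 + 24*y + 125; no integer root y with |y| ≤ 4.
Only singular point on the grid: (-3, -1).
Classify: substitute x = -3 + u, y = -1 + v and expand: f = -3*u**3 + 2*u**2*v - u**2 + 2*u*v**2 - v**3 + v**2.
No constant or linear terms (consistent with a singular point). Quadratic part: -u**2 + v**2. Cubic part: -3*u**3 + 2*u**2*v + 2*u*v**2 - v**3.
The quadratic part v**2 - u**2 = (v − u)(v + u) splits into two distinct linear factors, so there are two distinct tangent lines y − -1 = ±(x − -3) — this is a node (ordinary double point).
Classification: node.


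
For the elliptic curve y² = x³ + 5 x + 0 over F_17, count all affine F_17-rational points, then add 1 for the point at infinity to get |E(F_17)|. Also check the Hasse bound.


Affine points = {(0, 0), (2, 1), (2, 16), (3, 5), (3, 12), (4, 4), (4, 13), (6, 5), (6, 12), (7, 2), (7, 15), (8, 5), (8, 12), (9, 3), (9, 14), (10, 8), (10, 9), (11, 3), (11, 14), (13, 1), (13, 16), (14, 3), (14, 14), (15, 4), (15, 13)}; affine count = 25; |E(F_17)| = 26.

Discriminant check: Δ ∝ 4a³ + 27b² = 4·5³ + 27·0² = 4·125 + 27·0 ≡ 7 (mod 17). Nonzero ⇒ E is nonsingular.
For each x ∈ F_17, compute rhs = x³ + 5·x + 0 mod 17, then count y ∈ F_17 with y² ≡ rhs.
  x = 0: rhs = 0, matching y values: 0 (1 points).
  x = 1: rhs = 6, matching y values: none (0 points).
  x = 2: rhs = 1, matching y values: 1, 16 (2 points).
  x = 3: rhs = 8, matching y values: 5, 12 (2 points).
  x = 4: rhs = 16, matching y values: 4, 13 (2 points).
  x = 5: rhs = 14, matching y values: none (0 points).
  x = 6: rhs = 8, matching y values: 5, 12 (2 points).
  x = 7: rhs = 4, matching y values: 2, 15 (2 points).
  x = 8: rhs = 8, matching y values: 5, 12 (2 points).
  x = 9: rhs = 9, matching y values: 3, 14 (2 points).
  x = 10: rhs = 13, matching y values: 8, 9 (2 points).
  x = 11: rhs = 9, matching y values: 3, 14 (2 points).
  x = 12: rhs = 3, matching y values: none (0 points).
  x = 13: rhs = 1, matching y values: 1, 16 (2 points).
  x = 14: rhs = 9, matching y values: 3, 14 (2 points).
  x = 15: rhs = 16, matching y values: 4, 13 (2 points).
  x = 16: rhs = 11, matching y values: none (0 points).
Total affine count: 25.
Full point count |E(F_17)| = 25 + 1 = 26.
Hasse bound: |26 − (17+1)| = |8| = 8 ≤ 2√17 ≈ 8.2462 ✓.


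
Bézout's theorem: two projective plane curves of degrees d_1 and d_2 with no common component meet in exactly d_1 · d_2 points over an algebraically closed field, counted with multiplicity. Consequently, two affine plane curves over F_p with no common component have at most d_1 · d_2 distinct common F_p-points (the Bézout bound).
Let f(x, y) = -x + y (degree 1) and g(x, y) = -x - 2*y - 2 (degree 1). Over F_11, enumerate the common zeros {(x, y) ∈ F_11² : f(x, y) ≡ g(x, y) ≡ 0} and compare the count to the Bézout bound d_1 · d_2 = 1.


Common zeros: {(3, 3)}; count = 1; Bézout bound = 1.

deg(f) = 1, deg(g) = 1, so Bézout bound = 1.
Scan x ∈ F_11. For each x, list the y ∈ F_11 with f(x, y) ≡ 0 and those with g(x, y) ≡ 0 (mod 11); the common zeros in that column are the intersection.
  x = 0: f ≡ 0 at y ∈ {0}; g ≡ 0 at y ∈ {10}; common: ∅.
  x = 1: f ≡ 0 at y ∈ {1}; g ≡ 0 at y ∈ {4}; common: ∅.
  x = 2: f ≡ 0 at y ∈ {2}; g ≡ 0 at y ∈ {9}; common: ∅.
  x = 3: f ≡ 0 at y ∈ {3}; g ≡ 0 at y ∈ {3}; common: {3}.
  x = 4: f ≡ 0 at y ∈ {4}; g ≡ 0 at y ∈ {8}; common: ∅.
  x = 5: f ≡ 0 at y ∈ {5}; g ≡ 0 at y ∈ {2}; common: ∅.
  x = 6: f ≡ 0 at y ∈ {6}; g ≡ 0 at y ∈ {7}; common: ∅.
  x = 7: f ≡ 0 at y ∈ {7}; g ≡ 0 at y ∈ {1}; common: ∅.
  x = 8: f ≡ 0 at y ∈ {8}; g ≡ 0 at y ∈ {6}; common: ∅.
  x = 9: f ≡ 0 at y ∈ {9}; g ≡ 0 at y ∈ {0}; common: ∅.
  x = 10: f ≡ 0 at y ∈ {10}; g ≡ 0 at y ∈ {5}; common: ∅.
Collecting: common zeros = {(3, 3)}, so the count is 1.
Comparison with the Bézout bound: 1 ≤ 1 = deg(f)·deg(g), as expected for curves with no common component (the bound is attained).
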